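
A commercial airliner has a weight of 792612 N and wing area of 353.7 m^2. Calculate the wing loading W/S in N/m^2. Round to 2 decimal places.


Step 1: Wing loading = W / S = 792612 / 353.7
Step 2: Wing loading = 2240.92 N/m^2

2240.92


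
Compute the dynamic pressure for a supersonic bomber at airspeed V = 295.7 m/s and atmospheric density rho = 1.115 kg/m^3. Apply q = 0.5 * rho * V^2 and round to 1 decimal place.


Step 1: V^2 = 295.7^2 = 87438.49
Step 2: q = 0.5 * 1.115 * 87438.49
Step 3: q = 48747.0 Pa

48747.0


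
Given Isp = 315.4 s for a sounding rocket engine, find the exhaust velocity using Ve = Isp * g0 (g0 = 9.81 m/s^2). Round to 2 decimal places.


Step 1: Ve = Isp * g0 = 315.4 * 9.81
Step 2: Ve = 3094.07 m/s

3094.07


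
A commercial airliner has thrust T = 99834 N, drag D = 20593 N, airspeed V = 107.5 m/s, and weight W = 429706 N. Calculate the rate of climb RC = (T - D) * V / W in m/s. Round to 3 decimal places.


Step 1: Excess thrust = T - D = 99834 - 20593 = 79241 N
Step 2: Excess power = 79241 * 107.5 = 8518407.5 W
Step 3: RC = 8518407.5 / 429706 = 19.824 m/s

19.824


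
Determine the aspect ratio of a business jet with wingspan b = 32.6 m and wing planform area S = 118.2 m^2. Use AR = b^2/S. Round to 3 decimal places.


Step 1: b^2 = 32.6^2 = 1062.76
Step 2: AR = 1062.76 / 118.2 = 8.991

8.991


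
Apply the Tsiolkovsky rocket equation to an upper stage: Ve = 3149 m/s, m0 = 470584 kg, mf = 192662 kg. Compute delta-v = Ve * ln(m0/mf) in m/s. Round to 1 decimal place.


Step 1: Mass ratio m0/mf = 470584 / 192662 = 2.442537
Step 2: ln(2.442537) = 0.893037
Step 3: delta-v = 3149 * 0.893037 = 2812.2 m/s

2812.2


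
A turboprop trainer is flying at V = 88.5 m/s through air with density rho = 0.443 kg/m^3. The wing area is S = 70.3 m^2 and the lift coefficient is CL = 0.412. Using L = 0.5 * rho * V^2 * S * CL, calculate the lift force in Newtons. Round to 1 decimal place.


Step 1: Calculate dynamic pressure q = 0.5 * 0.443 * 88.5^2 = 0.5 * 0.443 * 7832.25 = 1734.8434 Pa
Step 2: Multiply by wing area and lift coefficient: L = 1734.8434 * 70.3 * 0.412
Step 3: L = 121959.4893 * 0.412 = 50247.3 N

50247.3


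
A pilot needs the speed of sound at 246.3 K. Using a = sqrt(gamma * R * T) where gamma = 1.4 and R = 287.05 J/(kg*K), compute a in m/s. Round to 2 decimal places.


Step 1: gamma * R * T = 1.4 * 287.05 * 246.3 = 98980.581
Step 2: a = sqrt(98980.581) = 314.61 m/s

314.61


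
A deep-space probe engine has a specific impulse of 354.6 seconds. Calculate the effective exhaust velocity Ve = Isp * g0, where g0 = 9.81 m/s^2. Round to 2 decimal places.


Step 1: Ve = Isp * g0 = 354.6 * 9.81
Step 2: Ve = 3478.63 m/s

3478.63


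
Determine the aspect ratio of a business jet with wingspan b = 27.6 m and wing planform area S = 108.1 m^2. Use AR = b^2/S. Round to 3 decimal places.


Step 1: b^2 = 27.6^2 = 761.76
Step 2: AR = 761.76 / 108.1 = 7.047

7.047


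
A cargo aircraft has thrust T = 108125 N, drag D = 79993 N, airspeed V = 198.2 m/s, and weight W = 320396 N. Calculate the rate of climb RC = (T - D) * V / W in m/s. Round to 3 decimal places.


Step 1: Excess thrust = T - D = 108125 - 79993 = 28132 N
Step 2: Excess power = 28132 * 198.2 = 5575762.4 W
Step 3: RC = 5575762.4 / 320396 = 17.403 m/s

17.403


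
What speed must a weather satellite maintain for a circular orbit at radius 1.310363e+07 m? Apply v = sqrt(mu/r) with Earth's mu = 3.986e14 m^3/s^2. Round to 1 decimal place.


Step 1: mu / r = 3.986e14 / 1.310363e+07 = 30419051.82
Step 2: v = sqrt(30419051.82) = 5515.3 m/s

5515.3


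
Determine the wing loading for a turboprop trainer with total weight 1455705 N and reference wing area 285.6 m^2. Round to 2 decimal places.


Step 1: Wing loading = W / S = 1455705 / 285.6
Step 2: Wing loading = 5097.01 N/m^2

5097.01


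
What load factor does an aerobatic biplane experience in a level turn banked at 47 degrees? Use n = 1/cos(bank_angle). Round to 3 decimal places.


Step 1: Convert 47 degrees to radians = 0.820305
Step 2: cos(47 deg) = 0.681998
Step 3: n = 1 / 0.681998 = 1.466

1.466


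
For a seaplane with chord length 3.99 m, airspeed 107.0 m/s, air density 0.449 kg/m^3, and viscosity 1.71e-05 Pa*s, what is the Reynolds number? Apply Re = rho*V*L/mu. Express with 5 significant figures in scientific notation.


Step 1: Numerator = rho * V * L = 0.449 * 107.0 * 3.99 = 191.69157
Step 2: Re = 191.69157 / 1.71e-05
Step 3: Re = 1.1210e+07

1.1210e+07


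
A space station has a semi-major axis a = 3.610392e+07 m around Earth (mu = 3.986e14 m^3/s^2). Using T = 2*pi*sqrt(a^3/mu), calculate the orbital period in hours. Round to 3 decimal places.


Step 1: a^3 / mu = 4.706121e+22 / 3.986e14 = 1.180663e+08
Step 2: sqrt(1.180663e+08) = 10865.8296 s
Step 3: T = 2*pi * 10865.8296 = 68272.02 s
Step 4: T in hours = 68272.02 / 3600 = 18.964 hours

18.964


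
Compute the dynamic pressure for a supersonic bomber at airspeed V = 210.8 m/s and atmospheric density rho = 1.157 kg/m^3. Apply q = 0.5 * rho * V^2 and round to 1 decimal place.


Step 1: V^2 = 210.8^2 = 44436.64
Step 2: q = 0.5 * 1.157 * 44436.64
Step 3: q = 25706.6 Pa

25706.6


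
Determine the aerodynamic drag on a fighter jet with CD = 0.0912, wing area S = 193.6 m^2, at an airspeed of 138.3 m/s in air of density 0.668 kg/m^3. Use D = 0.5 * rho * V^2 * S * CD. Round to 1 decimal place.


Step 1: Dynamic pressure q = 0.5 * 0.668 * 138.3^2 = 6388.3813 Pa
Step 2: Drag D = q * S * CD = 6388.3813 * 193.6 * 0.0912
Step 3: D = 112795.3 N

112795.3


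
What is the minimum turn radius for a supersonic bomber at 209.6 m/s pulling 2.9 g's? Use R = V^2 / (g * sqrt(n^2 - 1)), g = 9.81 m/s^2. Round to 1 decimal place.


Step 1: V^2 = 209.6^2 = 43932.16
Step 2: n^2 - 1 = 2.9^2 - 1 = 7.41
Step 3: sqrt(7.41) = 2.722132
Step 4: R = 43932.16 / (9.81 * 2.722132) = 1645.1 m

1645.1


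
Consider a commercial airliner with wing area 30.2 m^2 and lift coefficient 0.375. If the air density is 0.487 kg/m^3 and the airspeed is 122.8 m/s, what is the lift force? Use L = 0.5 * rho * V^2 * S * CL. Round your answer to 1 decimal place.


Step 1: Calculate dynamic pressure q = 0.5 * 0.487 * 122.8^2 = 0.5 * 0.487 * 15079.84 = 3671.941 Pa
Step 2: Multiply by wing area and lift coefficient: L = 3671.941 * 30.2 * 0.375
Step 3: L = 110892.6194 * 0.375 = 41584.7 N

41584.7


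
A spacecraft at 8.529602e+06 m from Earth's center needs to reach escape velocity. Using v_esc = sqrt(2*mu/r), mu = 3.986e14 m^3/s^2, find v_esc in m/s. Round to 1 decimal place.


Step 1: 2*mu/r = 2 * 3.986e14 / 8.529602e+06 = 93462743.0448
Step 2: v_esc = sqrt(93462743.0448) = 9667.6 m/s

9667.6


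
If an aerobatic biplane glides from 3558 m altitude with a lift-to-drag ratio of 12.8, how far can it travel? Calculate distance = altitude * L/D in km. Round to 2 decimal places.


Step 1: Glide distance = altitude * L/D = 3558 * 12.8 = 45542.4 m
Step 2: Convert to km: 45542.4 / 1000 = 45.54 km

45.54


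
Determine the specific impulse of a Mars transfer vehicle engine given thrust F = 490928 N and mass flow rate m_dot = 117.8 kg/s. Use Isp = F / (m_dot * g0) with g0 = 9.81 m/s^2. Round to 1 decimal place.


Step 1: m_dot * g0 = 117.8 * 9.81 = 1155.62
Step 2: Isp = 490928 / 1155.62 = 424.8 s

424.8


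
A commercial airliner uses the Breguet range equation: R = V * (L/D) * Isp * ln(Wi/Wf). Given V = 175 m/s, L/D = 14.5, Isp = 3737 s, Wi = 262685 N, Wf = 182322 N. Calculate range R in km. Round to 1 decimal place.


Step 1: Coefficient = V * (L/D) * Isp = 175 * 14.5 * 3737 = 9482637.5 m
Step 2: Wi/Wf = 262685 / 182322 = 1.440775
Step 3: ln(1.440775) = 0.365181
Step 4: R = 9482637.5 * 0.365181 = 3462881.3 m = 3462.9 km

3462.9


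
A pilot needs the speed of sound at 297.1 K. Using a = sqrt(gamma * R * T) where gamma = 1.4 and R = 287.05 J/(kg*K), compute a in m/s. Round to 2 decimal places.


Step 1: gamma * R * T = 1.4 * 287.05 * 297.1 = 119395.577
Step 2: a = sqrt(119395.577) = 345.54 m/s

345.54


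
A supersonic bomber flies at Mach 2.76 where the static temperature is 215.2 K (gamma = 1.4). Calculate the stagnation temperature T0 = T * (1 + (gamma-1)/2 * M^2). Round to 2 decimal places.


Step 1: (gamma-1)/2 = 0.2
Step 2: M^2 = 7.6176
Step 3: 1 + 0.2 * 7.6176 = 2.52352
Step 4: T0 = 215.2 * 2.52352 = 543.06 K

543.06


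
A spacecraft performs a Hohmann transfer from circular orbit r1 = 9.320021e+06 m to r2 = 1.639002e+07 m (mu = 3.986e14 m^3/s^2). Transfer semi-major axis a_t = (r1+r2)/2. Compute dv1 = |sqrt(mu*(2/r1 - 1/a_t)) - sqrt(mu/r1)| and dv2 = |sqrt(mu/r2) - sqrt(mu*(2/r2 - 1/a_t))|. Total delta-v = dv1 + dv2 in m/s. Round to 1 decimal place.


Step 1: Transfer semi-major axis a_t = (9.320021e+06 + 1.639002e+07) / 2 = 1.285502e+07 m
Step 2: v1 (circular at r1) = sqrt(mu/r1) = 6539.74 m/s
Step 3: v_t1 = sqrt(mu*(2/r1 - 1/a_t)) = 7384.37 m/s
Step 4: dv1 = |7384.37 - 6539.74| = 844.64 m/s
Step 5: v2 (circular at r2) = 4931.5 m/s, v_t2 = 4199.05 m/s
Step 6: dv2 = |4931.5 - 4199.05| = 732.45 m/s
Step 7: Total delta-v = 844.64 + 732.45 = 1577.1 m/s

1577.1


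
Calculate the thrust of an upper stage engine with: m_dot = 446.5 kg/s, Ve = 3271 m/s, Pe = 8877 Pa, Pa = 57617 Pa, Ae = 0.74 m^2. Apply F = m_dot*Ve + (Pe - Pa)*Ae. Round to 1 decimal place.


Step 1: Momentum thrust = m_dot * Ve = 446.5 * 3271 = 1460501.5 N
Step 2: Pressure thrust = (Pe - Pa) * Ae = (8877 - 57617) * 0.74 = -36067.60 N
Step 3: Total thrust F = 1460501.5 + -36067.60 = 1424433.9 N

1424433.9


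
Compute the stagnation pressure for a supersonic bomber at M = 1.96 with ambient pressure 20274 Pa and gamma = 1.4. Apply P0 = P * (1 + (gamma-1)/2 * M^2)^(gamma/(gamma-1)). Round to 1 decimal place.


Step 1: (gamma-1)/2 * M^2 = 0.2 * 3.8416 = 0.76832
Step 2: 1 + 0.76832 = 1.76832
Step 3: Exponent gamma/(gamma-1) = 3.5
Step 4: P0 = 20274 * 1.76832^3.5 = 149074.2 Pa

149074.2


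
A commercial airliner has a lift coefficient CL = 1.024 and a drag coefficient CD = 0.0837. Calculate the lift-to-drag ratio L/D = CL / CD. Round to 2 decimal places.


Step 1: L/D = CL / CD = 1.024 / 0.0837
Step 2: L/D = 12.23

12.23


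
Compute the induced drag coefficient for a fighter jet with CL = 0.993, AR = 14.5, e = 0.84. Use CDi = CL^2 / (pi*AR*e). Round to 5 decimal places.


Step 1: CL^2 = 0.993^2 = 0.986049
Step 2: pi * AR * e = 3.14159 * 14.5 * 0.84 = 38.264599
Step 3: CDi = 0.986049 / 38.264599 = 0.02577

0.02577


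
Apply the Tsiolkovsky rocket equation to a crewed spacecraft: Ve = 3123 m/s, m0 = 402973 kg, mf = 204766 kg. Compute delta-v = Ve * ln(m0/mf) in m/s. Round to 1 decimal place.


Step 1: Mass ratio m0/mf = 402973 / 204766 = 1.967968
Step 2: ln(1.967968) = 0.677002
Step 3: delta-v = 3123 * 0.677002 = 2114.3 m/s

2114.3


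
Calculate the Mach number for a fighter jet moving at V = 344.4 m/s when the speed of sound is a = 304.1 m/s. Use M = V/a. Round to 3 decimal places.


Step 1: M = V / a = 344.4 / 304.1
Step 2: M = 1.133

1.133


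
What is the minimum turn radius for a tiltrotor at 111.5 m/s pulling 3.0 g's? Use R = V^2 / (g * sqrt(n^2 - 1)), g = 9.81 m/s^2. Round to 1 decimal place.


Step 1: V^2 = 111.5^2 = 12432.25
Step 2: n^2 - 1 = 3.0^2 - 1 = 8.0
Step 3: sqrt(8.0) = 2.828427
Step 4: R = 12432.25 / (9.81 * 2.828427) = 448.1 m

448.1


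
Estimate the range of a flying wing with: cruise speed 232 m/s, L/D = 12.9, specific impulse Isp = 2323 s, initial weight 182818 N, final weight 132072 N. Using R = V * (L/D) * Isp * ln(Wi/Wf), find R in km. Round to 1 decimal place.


Step 1: Coefficient = V * (L/D) * Isp = 232 * 12.9 * 2323 = 6952274.4 m
Step 2: Wi/Wf = 182818 / 132072 = 1.38423
Step 3: ln(1.38423) = 0.325144
Step 4: R = 6952274.4 * 0.325144 = 2260489.6 m = 2260.5 km

2260.5


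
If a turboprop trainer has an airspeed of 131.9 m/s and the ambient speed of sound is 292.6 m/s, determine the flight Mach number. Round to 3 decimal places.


Step 1: M = V / a = 131.9 / 292.6
Step 2: M = 0.451

0.451


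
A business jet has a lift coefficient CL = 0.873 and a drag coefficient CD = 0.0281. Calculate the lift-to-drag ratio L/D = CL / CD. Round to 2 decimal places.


Step 1: L/D = CL / CD = 0.873 / 0.0281
Step 2: L/D = 31.07

31.07


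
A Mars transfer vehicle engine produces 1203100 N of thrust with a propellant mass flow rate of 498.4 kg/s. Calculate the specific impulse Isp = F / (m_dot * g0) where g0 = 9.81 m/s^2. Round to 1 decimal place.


Step 1: m_dot * g0 = 498.4 * 9.81 = 4889.3
Step 2: Isp = 1203100 / 4889.3 = 246.1 s

246.1


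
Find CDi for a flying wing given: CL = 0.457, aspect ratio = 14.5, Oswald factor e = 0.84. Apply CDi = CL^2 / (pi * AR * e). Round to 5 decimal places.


Step 1: CL^2 = 0.457^2 = 0.208849
Step 2: pi * AR * e = 3.14159 * 14.5 * 0.84 = 38.264599
Step 3: CDi = 0.208849 / 38.264599 = 0.00546

0.00546


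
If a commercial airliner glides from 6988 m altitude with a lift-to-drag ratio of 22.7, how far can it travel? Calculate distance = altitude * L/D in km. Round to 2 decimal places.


Step 1: Glide distance = altitude * L/D = 6988 * 22.7 = 158627.6 m
Step 2: Convert to km: 158627.6 / 1000 = 158.63 km

158.63


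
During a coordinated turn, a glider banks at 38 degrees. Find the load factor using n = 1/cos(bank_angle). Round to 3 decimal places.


Step 1: Convert 38 degrees to radians = 0.663225
Step 2: cos(38 deg) = 0.788011
Step 3: n = 1 / 0.788011 = 1.269

1.269


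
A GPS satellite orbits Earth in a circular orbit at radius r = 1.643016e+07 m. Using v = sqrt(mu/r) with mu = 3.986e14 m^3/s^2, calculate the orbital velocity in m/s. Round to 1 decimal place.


Step 1: mu / r = 3.986e14 / 1.643016e+07 = 24260262.8337
Step 2: v = sqrt(24260262.8337) = 4925.5 m/s

4925.5


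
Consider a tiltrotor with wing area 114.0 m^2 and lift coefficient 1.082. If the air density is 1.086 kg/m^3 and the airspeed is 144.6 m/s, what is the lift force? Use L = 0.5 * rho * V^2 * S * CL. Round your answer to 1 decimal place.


Step 1: Calculate dynamic pressure q = 0.5 * 1.086 * 144.6^2 = 0.5 * 1.086 * 20909.16 = 11353.6739 Pa
Step 2: Multiply by wing area and lift coefficient: L = 11353.6739 * 114.0 * 1.082
Step 3: L = 1294318.8223 * 1.082 = 1400453.0 N

1400453.0


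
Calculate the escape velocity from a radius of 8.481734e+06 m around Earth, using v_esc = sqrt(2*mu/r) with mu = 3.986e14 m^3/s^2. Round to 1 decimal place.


Step 1: 2*mu/r = 2 * 3.986e14 / 8.481734e+06 = 93990214.7368
Step 2: v_esc = sqrt(93990214.7368) = 9694.9 m/s

9694.9


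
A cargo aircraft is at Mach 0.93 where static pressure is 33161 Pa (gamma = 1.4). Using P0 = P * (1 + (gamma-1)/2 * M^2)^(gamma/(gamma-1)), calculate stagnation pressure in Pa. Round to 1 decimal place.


Step 1: (gamma-1)/2 * M^2 = 0.2 * 0.8649 = 0.17298
Step 2: 1 + 0.17298 = 1.17298
Step 3: Exponent gamma/(gamma-1) = 3.5
Step 4: P0 = 33161 * 1.17298^3.5 = 57962.2 Pa

57962.2


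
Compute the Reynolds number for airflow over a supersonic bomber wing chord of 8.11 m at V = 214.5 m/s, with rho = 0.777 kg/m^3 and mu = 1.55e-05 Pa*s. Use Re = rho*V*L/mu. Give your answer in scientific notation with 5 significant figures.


Step 1: Numerator = rho * V * L = 0.777 * 214.5 * 8.11 = 1351.665315
Step 2: Re = 1351.665315 / 1.55e-05
Step 3: Re = 8.7204e+07

8.7204e+07


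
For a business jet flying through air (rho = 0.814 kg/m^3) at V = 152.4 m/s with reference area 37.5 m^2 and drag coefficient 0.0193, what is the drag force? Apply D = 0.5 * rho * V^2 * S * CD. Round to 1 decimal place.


Step 1: Dynamic pressure q = 0.5 * 0.814 * 152.4^2 = 9452.8843 Pa
Step 2: Drag D = q * S * CD = 9452.8843 * 37.5 * 0.0193
Step 3: D = 6841.5 N

6841.5


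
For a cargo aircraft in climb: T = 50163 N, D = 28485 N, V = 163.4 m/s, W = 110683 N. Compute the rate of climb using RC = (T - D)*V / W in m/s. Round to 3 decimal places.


Step 1: Excess thrust = T - D = 50163 - 28485 = 21678 N
Step 2: Excess power = 21678 * 163.4 = 3542185.2 W
Step 3: RC = 3542185.2 / 110683 = 32.003 m/s

32.003


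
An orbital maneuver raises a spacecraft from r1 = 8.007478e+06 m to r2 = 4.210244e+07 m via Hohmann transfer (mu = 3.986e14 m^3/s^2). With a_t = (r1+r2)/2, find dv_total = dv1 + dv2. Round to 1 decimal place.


Step 1: Transfer semi-major axis a_t = (8.007478e+06 + 4.210244e+07) / 2 = 2.505496e+07 m
Step 2: v1 (circular at r1) = sqrt(mu/r1) = 7055.39 m/s
Step 3: v_t1 = sqrt(mu*(2/r1 - 1/a_t)) = 9145.92 m/s
Step 4: dv1 = |9145.92 - 7055.39| = 2090.54 m/s
Step 5: v2 (circular at r2) = 3076.91 m/s, v_t2 = 1739.47 m/s
Step 6: dv2 = |3076.91 - 1739.47| = 1337.45 m/s
Step 7: Total delta-v = 2090.54 + 1337.45 = 3428.0 m/s

3428.0


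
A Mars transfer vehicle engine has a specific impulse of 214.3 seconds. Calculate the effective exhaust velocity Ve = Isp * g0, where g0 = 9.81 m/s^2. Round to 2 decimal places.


Step 1: Ve = Isp * g0 = 214.3 * 9.81
Step 2: Ve = 2102.28 m/s

2102.28


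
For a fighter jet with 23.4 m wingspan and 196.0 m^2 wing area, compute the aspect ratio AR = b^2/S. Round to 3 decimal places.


Step 1: b^2 = 23.4^2 = 547.56
Step 2: AR = 547.56 / 196.0 = 2.794

2.794


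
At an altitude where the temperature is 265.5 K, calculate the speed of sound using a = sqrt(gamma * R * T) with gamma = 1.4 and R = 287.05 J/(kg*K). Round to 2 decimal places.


Step 1: gamma * R * T = 1.4 * 287.05 * 265.5 = 106696.485
Step 2: a = sqrt(106696.485) = 326.64 m/s

326.64


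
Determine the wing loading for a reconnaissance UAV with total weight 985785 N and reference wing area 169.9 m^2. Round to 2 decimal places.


Step 1: Wing loading = W / S = 985785 / 169.9
Step 2: Wing loading = 5802.15 N/m^2

5802.15


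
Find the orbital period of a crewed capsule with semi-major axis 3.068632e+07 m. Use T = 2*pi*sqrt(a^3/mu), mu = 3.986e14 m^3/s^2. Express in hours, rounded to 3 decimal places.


Step 1: a^3 / mu = 2.889578e+22 / 3.986e14 = 7.249318e+07
Step 2: sqrt(7.249318e+07) = 8514.2925 s
Step 3: T = 2*pi * 8514.2925 = 53496.88 s
Step 4: T in hours = 53496.88 / 3600 = 14.860 hours

14.860


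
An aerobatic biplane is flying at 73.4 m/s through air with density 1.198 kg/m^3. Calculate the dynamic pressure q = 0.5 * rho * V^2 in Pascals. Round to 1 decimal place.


Step 1: V^2 = 73.4^2 = 5387.56
Step 2: q = 0.5 * 1.198 * 5387.56
Step 3: q = 3227.1 Pa

3227.1


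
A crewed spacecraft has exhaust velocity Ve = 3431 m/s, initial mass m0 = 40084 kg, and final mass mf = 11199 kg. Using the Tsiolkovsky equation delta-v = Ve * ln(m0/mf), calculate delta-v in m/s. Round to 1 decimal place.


Step 1: Mass ratio m0/mf = 40084 / 11199 = 3.579248
Step 2: ln(3.579248) = 1.275153
Step 3: delta-v = 3431 * 1.275153 = 4375.0 m/s

4375.0


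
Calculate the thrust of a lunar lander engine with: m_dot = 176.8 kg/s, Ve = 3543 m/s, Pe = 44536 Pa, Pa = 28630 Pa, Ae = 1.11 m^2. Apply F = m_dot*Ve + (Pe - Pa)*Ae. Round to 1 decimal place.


Step 1: Momentum thrust = m_dot * Ve = 176.8 * 3543 = 626402.4 N
Step 2: Pressure thrust = (Pe - Pa) * Ae = (44536 - 28630) * 1.11 = 17655.66 N
Step 3: Total thrust F = 626402.4 + 17655.66 = 644058.1 N

644058.1


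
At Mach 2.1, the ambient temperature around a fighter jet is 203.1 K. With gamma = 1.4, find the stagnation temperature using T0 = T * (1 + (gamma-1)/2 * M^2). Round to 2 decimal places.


Step 1: (gamma-1)/2 = 0.2
Step 2: M^2 = 4.41
Step 3: 1 + 0.2 * 4.41 = 1.882
Step 4: T0 = 203.1 * 1.882 = 382.23 K

382.23


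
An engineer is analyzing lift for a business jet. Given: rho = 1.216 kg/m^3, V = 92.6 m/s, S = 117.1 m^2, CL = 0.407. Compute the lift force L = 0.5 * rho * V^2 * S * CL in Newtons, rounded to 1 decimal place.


Step 1: Calculate dynamic pressure q = 0.5 * 1.216 * 92.6^2 = 0.5 * 1.216 * 8574.76 = 5213.4541 Pa
Step 2: Multiply by wing area and lift coefficient: L = 5213.4541 * 117.1 * 0.407
Step 3: L = 610495.4728 * 0.407 = 248471.7 N

248471.7


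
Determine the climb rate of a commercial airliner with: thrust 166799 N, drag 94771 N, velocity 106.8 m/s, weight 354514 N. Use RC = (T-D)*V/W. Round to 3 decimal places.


Step 1: Excess thrust = T - D = 166799 - 94771 = 72028 N
Step 2: Excess power = 72028 * 106.8 = 7692590.4 W
Step 3: RC = 7692590.4 / 354514 = 21.699 m/s

21.699


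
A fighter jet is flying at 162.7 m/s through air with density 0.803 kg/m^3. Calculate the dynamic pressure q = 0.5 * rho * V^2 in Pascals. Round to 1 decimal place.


Step 1: V^2 = 162.7^2 = 26471.29
Step 2: q = 0.5 * 0.803 * 26471.29
Step 3: q = 10628.2 Pa

10628.2


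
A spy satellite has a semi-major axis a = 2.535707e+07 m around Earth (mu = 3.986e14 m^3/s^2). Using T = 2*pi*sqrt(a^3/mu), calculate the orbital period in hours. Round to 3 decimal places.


Step 1: a^3 / mu = 1.630411e+22 / 3.986e14 = 4.090345e+07
Step 2: sqrt(4.090345e+07) = 6395.5803 s
Step 3: T = 2*pi * 6395.5803 = 40184.62 s
Step 4: T in hours = 40184.62 / 3600 = 11.162 hours

11.162


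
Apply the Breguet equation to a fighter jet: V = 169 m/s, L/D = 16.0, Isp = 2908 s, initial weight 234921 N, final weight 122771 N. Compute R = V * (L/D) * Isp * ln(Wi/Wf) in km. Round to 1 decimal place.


Step 1: Coefficient = V * (L/D) * Isp = 169 * 16.0 * 2908 = 7863232.0 m
Step 2: Wi/Wf = 234921 / 122771 = 1.913489
Step 3: ln(1.913489) = 0.648928
Step 4: R = 7863232.0 * 0.648928 = 5102675.0 m = 5102.7 km

5102.7


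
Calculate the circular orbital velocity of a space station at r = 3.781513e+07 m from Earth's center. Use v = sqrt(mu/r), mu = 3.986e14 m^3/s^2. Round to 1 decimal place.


Step 1: mu / r = 3.986e14 / 3.781513e+07 = 10540754.4546
Step 2: v = sqrt(10540754.4546) = 3246.7 m/s

3246.7


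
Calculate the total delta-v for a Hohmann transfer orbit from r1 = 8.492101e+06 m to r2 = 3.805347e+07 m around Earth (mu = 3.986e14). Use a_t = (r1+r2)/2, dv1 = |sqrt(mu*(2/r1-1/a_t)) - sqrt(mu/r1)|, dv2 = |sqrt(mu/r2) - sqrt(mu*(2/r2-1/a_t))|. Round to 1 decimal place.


Step 1: Transfer semi-major axis a_t = (8.492101e+06 + 3.805347e+07) / 2 = 2.327279e+07 m
Step 2: v1 (circular at r1) = sqrt(mu/r1) = 6851.11 m/s
Step 3: v_t1 = sqrt(mu*(2/r1 - 1/a_t)) = 8760.6 m/s
Step 4: dv1 = |8760.6 - 6851.11| = 1909.49 m/s
Step 5: v2 (circular at r2) = 3236.47 m/s, v_t2 = 1955.04 m/s
Step 6: dv2 = |3236.47 - 1955.04| = 1281.43 m/s
Step 7: Total delta-v = 1909.49 + 1281.43 = 3190.9 m/s

3190.9


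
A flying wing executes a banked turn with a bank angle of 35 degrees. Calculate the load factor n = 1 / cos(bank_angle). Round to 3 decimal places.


Step 1: Convert 35 degrees to radians = 0.610865
Step 2: cos(35 deg) = 0.819152
Step 3: n = 1 / 0.819152 = 1.221

1.221


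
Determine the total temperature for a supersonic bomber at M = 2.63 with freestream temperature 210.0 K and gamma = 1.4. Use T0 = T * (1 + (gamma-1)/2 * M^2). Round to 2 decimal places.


Step 1: (gamma-1)/2 = 0.2
Step 2: M^2 = 6.9169
Step 3: 1 + 0.2 * 6.9169 = 2.38338
Step 4: T0 = 210.0 * 2.38338 = 500.51 K

500.51


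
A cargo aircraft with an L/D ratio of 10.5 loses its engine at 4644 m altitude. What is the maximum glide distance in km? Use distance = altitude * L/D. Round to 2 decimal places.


Step 1: Glide distance = altitude * L/D = 4644 * 10.5 = 48762.0 m
Step 2: Convert to km: 48762.0 / 1000 = 48.76 km

48.76


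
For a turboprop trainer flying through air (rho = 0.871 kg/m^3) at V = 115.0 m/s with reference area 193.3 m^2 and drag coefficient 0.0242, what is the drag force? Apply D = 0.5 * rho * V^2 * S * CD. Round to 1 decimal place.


Step 1: Dynamic pressure q = 0.5 * 0.871 * 115.0^2 = 5759.4875 Pa
Step 2: Drag D = q * S * CD = 5759.4875 * 193.3 * 0.0242
Step 3: D = 26942.1 N

26942.1


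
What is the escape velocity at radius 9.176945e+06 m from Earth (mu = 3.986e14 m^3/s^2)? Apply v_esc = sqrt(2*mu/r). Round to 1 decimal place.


Step 1: 2*mu/r = 2 * 3.986e14 / 9.176945e+06 = 86869867.9136
Step 2: v_esc = sqrt(86869867.9136) = 9320.4 m/s

9320.4


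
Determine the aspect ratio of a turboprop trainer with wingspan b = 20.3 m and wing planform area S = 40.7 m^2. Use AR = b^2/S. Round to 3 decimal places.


Step 1: b^2 = 20.3^2 = 412.09
Step 2: AR = 412.09 / 40.7 = 10.125

10.125


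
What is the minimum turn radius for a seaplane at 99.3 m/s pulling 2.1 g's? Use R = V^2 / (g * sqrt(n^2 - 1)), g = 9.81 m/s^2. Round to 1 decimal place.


Step 1: V^2 = 99.3^2 = 9860.49
Step 2: n^2 - 1 = 2.1^2 - 1 = 3.41
Step 3: sqrt(3.41) = 1.846619
Step 4: R = 9860.49 / (9.81 * 1.846619) = 544.3 m

544.3


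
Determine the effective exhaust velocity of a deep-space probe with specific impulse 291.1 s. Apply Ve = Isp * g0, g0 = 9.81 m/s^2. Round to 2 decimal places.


Step 1: Ve = Isp * g0 = 291.1 * 9.81
Step 2: Ve = 2855.69 m/s

2855.69


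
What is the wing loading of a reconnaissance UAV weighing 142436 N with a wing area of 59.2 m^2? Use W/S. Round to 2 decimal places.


Step 1: Wing loading = W / S = 142436 / 59.2
Step 2: Wing loading = 2406.01 N/m^2

2406.01


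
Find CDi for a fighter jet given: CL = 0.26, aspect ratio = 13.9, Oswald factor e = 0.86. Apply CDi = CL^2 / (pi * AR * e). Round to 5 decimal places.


Step 1: CL^2 = 0.26^2 = 0.0676
Step 2: pi * AR * e = 3.14159 * 13.9 * 0.86 = 37.554599
Step 3: CDi = 0.0676 / 37.554599 = 0.00180

0.00180


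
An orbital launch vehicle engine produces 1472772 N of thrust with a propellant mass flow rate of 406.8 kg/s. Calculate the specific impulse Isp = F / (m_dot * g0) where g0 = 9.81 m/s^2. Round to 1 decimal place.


Step 1: m_dot * g0 = 406.8 * 9.81 = 3990.71
Step 2: Isp = 1472772 / 3990.71 = 369.1 s

369.1


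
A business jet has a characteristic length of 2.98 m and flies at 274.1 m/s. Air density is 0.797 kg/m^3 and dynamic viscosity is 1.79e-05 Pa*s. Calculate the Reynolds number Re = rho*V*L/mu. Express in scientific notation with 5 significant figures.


Step 1: Numerator = rho * V * L = 0.797 * 274.1 * 2.98 = 651.003946
Step 2: Re = 651.003946 / 1.79e-05
Step 3: Re = 3.6369e+07

3.6369e+07


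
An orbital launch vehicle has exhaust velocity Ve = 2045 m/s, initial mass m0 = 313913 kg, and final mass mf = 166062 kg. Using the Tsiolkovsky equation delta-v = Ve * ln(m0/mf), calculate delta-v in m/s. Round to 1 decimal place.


Step 1: Mass ratio m0/mf = 313913 / 166062 = 1.890336
Step 2: ln(1.890336) = 0.636755
Step 3: delta-v = 2045 * 0.636755 = 1302.2 m/s

1302.2


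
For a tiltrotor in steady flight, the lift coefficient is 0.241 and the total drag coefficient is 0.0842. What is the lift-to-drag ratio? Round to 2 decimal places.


Step 1: L/D = CL / CD = 0.241 / 0.0842
Step 2: L/D = 2.86

2.86


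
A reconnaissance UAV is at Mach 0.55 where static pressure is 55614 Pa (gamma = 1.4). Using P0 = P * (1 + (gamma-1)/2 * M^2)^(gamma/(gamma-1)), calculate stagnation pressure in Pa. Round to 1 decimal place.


Step 1: (gamma-1)/2 * M^2 = 0.2 * 0.3025 = 0.0605
Step 2: 1 + 0.0605 = 1.0605
Step 3: Exponent gamma/(gamma-1) = 3.5
Step 4: P0 = 55614 * 1.0605^3.5 = 68308.0 Pa

68308.0


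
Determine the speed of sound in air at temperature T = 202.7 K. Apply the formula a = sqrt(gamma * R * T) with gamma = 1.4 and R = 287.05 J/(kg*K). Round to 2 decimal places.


Step 1: gamma * R * T = 1.4 * 287.05 * 202.7 = 81459.049
Step 2: a = sqrt(81459.049) = 285.41 m/s

285.41


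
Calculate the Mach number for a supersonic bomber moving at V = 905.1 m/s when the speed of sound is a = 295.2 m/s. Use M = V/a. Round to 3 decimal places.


Step 1: M = V / a = 905.1 / 295.2
Step 2: M = 3.066

3.066


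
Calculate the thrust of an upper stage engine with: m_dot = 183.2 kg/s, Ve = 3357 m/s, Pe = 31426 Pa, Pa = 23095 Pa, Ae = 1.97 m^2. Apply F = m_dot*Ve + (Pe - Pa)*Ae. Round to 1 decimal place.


Step 1: Momentum thrust = m_dot * Ve = 183.2 * 3357 = 615002.4 N
Step 2: Pressure thrust = (Pe - Pa) * Ae = (31426 - 23095) * 1.97 = 16412.07 N
Step 3: Total thrust F = 615002.4 + 16412.07 = 631414.5 N

631414.5


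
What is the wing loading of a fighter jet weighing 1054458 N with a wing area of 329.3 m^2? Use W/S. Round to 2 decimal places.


Step 1: Wing loading = W / S = 1054458 / 329.3
Step 2: Wing loading = 3202.12 N/m^2

3202.12


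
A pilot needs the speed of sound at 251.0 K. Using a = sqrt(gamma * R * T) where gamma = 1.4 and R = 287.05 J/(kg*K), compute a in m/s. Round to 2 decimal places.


Step 1: gamma * R * T = 1.4 * 287.05 * 251.0 = 100869.37
Step 2: a = sqrt(100869.37) = 317.60 m/s

317.60


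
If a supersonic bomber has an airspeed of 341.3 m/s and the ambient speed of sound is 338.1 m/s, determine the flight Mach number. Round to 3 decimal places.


Step 1: M = V / a = 341.3 / 338.1
Step 2: M = 1.009

1.009


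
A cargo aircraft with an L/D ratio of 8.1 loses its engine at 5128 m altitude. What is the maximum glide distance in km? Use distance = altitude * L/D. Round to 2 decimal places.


Step 1: Glide distance = altitude * L/D = 5128 * 8.1 = 41536.8 m
Step 2: Convert to km: 41536.8 / 1000 = 41.54 km

41.54


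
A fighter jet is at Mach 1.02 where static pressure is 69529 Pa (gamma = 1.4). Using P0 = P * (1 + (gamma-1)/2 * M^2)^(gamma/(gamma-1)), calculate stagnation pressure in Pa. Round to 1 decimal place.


Step 1: (gamma-1)/2 * M^2 = 0.2 * 1.0404 = 0.20808
Step 2: 1 + 0.20808 = 1.20808
Step 3: Exponent gamma/(gamma-1) = 3.5
Step 4: P0 = 69529 * 1.20808^3.5 = 134741.4 Pa

134741.4


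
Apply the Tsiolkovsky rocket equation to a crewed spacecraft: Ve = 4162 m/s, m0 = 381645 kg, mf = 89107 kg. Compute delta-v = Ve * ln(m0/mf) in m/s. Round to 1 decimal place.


Step 1: Mass ratio m0/mf = 381645 / 89107 = 4.282997
Step 2: ln(4.282997) = 1.454653
Step 3: delta-v = 4162 * 1.454653 = 6054.3 m/s

6054.3


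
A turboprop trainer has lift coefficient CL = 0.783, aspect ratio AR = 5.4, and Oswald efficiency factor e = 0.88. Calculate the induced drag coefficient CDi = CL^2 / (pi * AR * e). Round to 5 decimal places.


Step 1: CL^2 = 0.783^2 = 0.613089
Step 2: pi * AR * e = 3.14159 * 5.4 * 0.88 = 14.928848
Step 3: CDi = 0.613089 / 14.928848 = 0.04107

0.04107


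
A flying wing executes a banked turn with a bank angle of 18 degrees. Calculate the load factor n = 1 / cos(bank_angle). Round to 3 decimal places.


Step 1: Convert 18 degrees to radians = 0.314159
Step 2: cos(18 deg) = 0.951057
Step 3: n = 1 / 0.951057 = 1.051

1.051


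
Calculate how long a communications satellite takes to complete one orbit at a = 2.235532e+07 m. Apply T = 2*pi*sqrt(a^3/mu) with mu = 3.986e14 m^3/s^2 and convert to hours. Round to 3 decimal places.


Step 1: a^3 / mu = 1.117230e+22 / 3.986e14 = 2.802886e+07
Step 2: sqrt(2.802886e+07) = 5294.2286 s
Step 3: T = 2*pi * 5294.2286 = 33264.62 s
Step 4: T in hours = 33264.62 / 3600 = 9.240 hours

9.240


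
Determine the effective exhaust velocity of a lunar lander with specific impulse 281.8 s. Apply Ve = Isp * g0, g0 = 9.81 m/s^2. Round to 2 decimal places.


Step 1: Ve = Isp * g0 = 281.8 * 9.81
Step 2: Ve = 2764.46 m/s

2764.46


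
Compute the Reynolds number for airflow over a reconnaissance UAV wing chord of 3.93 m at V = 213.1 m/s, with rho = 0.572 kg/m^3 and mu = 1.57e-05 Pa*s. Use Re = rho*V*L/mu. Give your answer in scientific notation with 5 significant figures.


Step 1: Numerator = rho * V * L = 0.572 * 213.1 * 3.93 = 479.040276
Step 2: Re = 479.040276 / 1.57e-05
Step 3: Re = 3.0512e+07

3.0512e+07


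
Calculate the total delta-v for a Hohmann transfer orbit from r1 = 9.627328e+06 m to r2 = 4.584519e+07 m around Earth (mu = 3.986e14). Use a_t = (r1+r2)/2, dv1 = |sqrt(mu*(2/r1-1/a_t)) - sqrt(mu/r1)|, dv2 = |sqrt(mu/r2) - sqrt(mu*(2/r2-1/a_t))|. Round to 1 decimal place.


Step 1: Transfer semi-major axis a_t = (9.627328e+06 + 4.584519e+07) / 2 = 2.773626e+07 m
Step 2: v1 (circular at r1) = sqrt(mu/r1) = 6434.51 m/s
Step 3: v_t1 = sqrt(mu*(2/r1 - 1/a_t)) = 8272.54 m/s
Step 4: dv1 = |8272.54 - 6434.51| = 1838.02 m/s
Step 5: v2 (circular at r2) = 2948.64 m/s, v_t2 = 1737.2 m/s
Step 6: dv2 = |2948.64 - 1737.2| = 1211.44 m/s
Step 7: Total delta-v = 1838.02 + 1211.44 = 3049.5 m/s

3049.5


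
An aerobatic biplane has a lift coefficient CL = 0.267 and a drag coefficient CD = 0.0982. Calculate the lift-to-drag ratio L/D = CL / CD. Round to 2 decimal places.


Step 1: L/D = CL / CD = 0.267 / 0.0982
Step 2: L/D = 2.72

2.72


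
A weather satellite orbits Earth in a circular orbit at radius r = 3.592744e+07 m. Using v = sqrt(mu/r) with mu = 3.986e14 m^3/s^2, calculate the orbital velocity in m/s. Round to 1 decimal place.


Step 1: mu / r = 3.986e14 / 3.592744e+07 = 11094583.9726
Step 2: v = sqrt(11094583.9726) = 3330.9 m/s

3330.9


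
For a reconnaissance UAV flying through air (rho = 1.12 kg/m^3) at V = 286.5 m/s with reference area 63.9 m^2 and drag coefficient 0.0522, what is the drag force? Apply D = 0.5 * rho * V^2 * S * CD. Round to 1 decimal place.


Step 1: Dynamic pressure q = 0.5 * 1.12 * 286.5^2 = 45966.06 Pa
Step 2: Drag D = q * S * CD = 45966.06 * 63.9 * 0.0522
Step 3: D = 153323.5 N

153323.5


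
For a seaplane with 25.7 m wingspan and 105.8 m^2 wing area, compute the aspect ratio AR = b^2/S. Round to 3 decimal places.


Step 1: b^2 = 25.7^2 = 660.49
Step 2: AR = 660.49 / 105.8 = 6.243

6.243


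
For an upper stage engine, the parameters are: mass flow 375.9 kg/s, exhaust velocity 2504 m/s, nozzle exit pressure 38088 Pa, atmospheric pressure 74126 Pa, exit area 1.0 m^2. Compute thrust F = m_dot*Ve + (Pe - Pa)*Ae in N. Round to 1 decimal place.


Step 1: Momentum thrust = m_dot * Ve = 375.9 * 2504 = 941253.6 N
Step 2: Pressure thrust = (Pe - Pa) * Ae = (38088 - 74126) * 1.0 = -36038.0 N
Step 3: Total thrust F = 941253.6 + -36038.0 = 905215.6 N

905215.6


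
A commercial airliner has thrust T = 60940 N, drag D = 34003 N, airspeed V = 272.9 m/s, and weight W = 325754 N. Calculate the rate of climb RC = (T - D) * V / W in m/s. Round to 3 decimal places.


Step 1: Excess thrust = T - D = 60940 - 34003 = 26937 N
Step 2: Excess power = 26937 * 272.9 = 7351107.3 W
Step 3: RC = 7351107.3 / 325754 = 22.566 m/s

22.566


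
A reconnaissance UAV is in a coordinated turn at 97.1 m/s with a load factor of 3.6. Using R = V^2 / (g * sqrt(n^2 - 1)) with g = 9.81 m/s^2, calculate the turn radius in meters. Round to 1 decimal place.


Step 1: V^2 = 97.1^2 = 9428.41
Step 2: n^2 - 1 = 3.6^2 - 1 = 11.96
Step 3: sqrt(11.96) = 3.458323
Step 4: R = 9428.41 / (9.81 * 3.458323) = 277.9 m

277.9


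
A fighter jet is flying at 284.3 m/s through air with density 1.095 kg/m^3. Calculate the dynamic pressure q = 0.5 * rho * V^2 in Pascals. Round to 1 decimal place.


Step 1: V^2 = 284.3^2 = 80826.49
Step 2: q = 0.5 * 1.095 * 80826.49
Step 3: q = 44252.5 Pa

44252.5


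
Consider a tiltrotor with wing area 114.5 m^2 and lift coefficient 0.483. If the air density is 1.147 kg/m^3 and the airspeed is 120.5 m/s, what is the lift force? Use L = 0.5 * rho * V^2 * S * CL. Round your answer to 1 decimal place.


Step 1: Calculate dynamic pressure q = 0.5 * 1.147 * 120.5^2 = 0.5 * 1.147 * 14520.25 = 8327.3634 Pa
Step 2: Multiply by wing area and lift coefficient: L = 8327.3634 * 114.5 * 0.483
Step 3: L = 953483.1064 * 0.483 = 460532.3 N

460532.3


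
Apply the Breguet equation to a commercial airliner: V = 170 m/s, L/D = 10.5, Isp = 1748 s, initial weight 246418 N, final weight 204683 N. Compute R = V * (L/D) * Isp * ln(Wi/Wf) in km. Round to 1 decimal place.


Step 1: Coefficient = V * (L/D) * Isp = 170 * 10.5 * 1748 = 3120180.0 m
Step 2: Wi/Wf = 246418 / 204683 = 1.203901
Step 3: ln(1.203901) = 0.185567
Step 4: R = 3120180.0 * 0.185567 = 579001.9 m = 579.0 km

579.0


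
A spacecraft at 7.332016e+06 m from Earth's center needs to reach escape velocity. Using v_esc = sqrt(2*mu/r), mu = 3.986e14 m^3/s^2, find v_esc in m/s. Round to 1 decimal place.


Step 1: 2*mu/r = 2 * 3.986e14 / 7.332016e+06 = 108728622.5235
Step 2: v_esc = sqrt(108728622.5235) = 10427.3 m/s

10427.3


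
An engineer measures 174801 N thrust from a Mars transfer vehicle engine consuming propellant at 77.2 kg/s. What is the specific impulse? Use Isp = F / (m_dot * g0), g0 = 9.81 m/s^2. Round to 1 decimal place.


Step 1: m_dot * g0 = 77.2 * 9.81 = 757.33
Step 2: Isp = 174801 / 757.33 = 230.8 s

230.8


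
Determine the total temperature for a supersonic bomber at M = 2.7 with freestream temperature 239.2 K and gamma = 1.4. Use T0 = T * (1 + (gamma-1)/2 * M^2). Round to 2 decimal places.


Step 1: (gamma-1)/2 = 0.2
Step 2: M^2 = 7.29
Step 3: 1 + 0.2 * 7.29 = 2.458
Step 4: T0 = 239.2 * 2.458 = 587.95 K

587.95


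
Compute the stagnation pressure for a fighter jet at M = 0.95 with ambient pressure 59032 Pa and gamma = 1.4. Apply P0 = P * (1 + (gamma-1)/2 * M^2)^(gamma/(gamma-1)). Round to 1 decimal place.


Step 1: (gamma-1)/2 * M^2 = 0.2 * 0.9025 = 0.1805
Step 2: 1 + 0.1805 = 1.1805
Step 3: Exponent gamma/(gamma-1) = 3.5
Step 4: P0 = 59032 * 1.1805^3.5 = 105516.0 Pa

105516.0


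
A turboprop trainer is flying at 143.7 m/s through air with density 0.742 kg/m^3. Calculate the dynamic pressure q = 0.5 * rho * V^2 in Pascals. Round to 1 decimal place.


Step 1: V^2 = 143.7^2 = 20649.69
Step 2: q = 0.5 * 0.742 * 20649.69
Step 3: q = 7661.0 Pa

7661.0


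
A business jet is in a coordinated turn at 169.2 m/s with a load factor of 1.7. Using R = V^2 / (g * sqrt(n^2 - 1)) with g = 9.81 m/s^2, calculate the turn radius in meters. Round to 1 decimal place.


Step 1: V^2 = 169.2^2 = 28628.64
Step 2: n^2 - 1 = 1.7^2 - 1 = 1.89
Step 3: sqrt(1.89) = 1.374773
Step 4: R = 28628.64 / (9.81 * 1.374773) = 2122.8 m

2122.8


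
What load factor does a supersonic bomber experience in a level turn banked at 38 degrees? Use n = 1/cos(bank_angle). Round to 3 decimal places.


Step 1: Convert 38 degrees to radians = 0.663225
Step 2: cos(38 deg) = 0.788011
Step 3: n = 1 / 0.788011 = 1.269

1.269


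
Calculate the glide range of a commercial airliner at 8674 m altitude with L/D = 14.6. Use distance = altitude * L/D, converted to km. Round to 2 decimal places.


Step 1: Glide distance = altitude * L/D = 8674 * 14.6 = 126640.4 m
Step 2: Convert to km: 126640.4 / 1000 = 126.64 km

126.64


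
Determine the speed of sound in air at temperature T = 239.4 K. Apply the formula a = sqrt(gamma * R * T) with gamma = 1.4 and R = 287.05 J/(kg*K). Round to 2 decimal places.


Step 1: gamma * R * T = 1.4 * 287.05 * 239.4 = 96207.678
Step 2: a = sqrt(96207.678) = 310.17 m/s

310.17


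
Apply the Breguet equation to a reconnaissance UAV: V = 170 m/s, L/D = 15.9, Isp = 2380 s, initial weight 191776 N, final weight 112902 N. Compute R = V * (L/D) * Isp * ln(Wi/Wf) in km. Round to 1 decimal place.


Step 1: Coefficient = V * (L/D) * Isp = 170 * 15.9 * 2380 = 6433140.0 m
Step 2: Wi/Wf = 191776 / 112902 = 1.698606
Step 3: ln(1.698606) = 0.529808
Step 4: R = 6433140.0 * 0.529808 = 3408328.0 m = 3408.3 km

3408.3


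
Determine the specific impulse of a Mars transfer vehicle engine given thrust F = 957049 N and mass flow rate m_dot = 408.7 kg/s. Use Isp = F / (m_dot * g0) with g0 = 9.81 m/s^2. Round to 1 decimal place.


Step 1: m_dot * g0 = 408.7 * 9.81 = 4009.35
Step 2: Isp = 957049 / 4009.35 = 238.7 s

238.7


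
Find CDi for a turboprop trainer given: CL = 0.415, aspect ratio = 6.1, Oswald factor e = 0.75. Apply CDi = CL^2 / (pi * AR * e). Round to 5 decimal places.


Step 1: CL^2 = 0.415^2 = 0.172225
Step 2: pi * AR * e = 3.14159 * 6.1 * 0.75 = 14.372786
Step 3: CDi = 0.172225 / 14.372786 = 0.01198

0.01198


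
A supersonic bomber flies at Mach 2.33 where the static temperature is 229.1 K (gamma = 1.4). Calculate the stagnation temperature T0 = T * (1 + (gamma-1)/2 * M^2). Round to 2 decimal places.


Step 1: (gamma-1)/2 = 0.2
Step 2: M^2 = 5.4289
Step 3: 1 + 0.2 * 5.4289 = 2.08578
Step 4: T0 = 229.1 * 2.08578 = 477.85 K

477.85
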